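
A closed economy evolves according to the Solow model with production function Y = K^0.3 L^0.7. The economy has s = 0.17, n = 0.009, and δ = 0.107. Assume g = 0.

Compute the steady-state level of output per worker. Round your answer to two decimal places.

y* ≈ 1.18

Steady state requires s·f(k) = (n + δ)·k, i.e. s·k^α = (n + δ)·k.
Dividing both sides by k: k^(1−α) = s / (n + δ).
k^0.7 = 0.17 / (0.009 + 0.107) = 0.17 / 0.116 = 1.4655
k* = 1.4655^(1/0.7) ≈ 1.7263
y* = (k*)^α = 1.7263^0.3 ≈ 1.1780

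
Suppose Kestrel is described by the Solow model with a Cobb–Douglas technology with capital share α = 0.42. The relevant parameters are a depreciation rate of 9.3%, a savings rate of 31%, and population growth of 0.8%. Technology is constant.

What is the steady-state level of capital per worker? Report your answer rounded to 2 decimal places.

k* = 6.91

At the steady state, Δk = 0, so s·k^α = (n + δ)·k.
Rearranging, k^(1−α) = s / (n + δ).
k^0.58 = 0.31 / (0.008 + 0.093) = 0.31 / 0.101 = 3.0693
k* = 3.0693^(1/0.58) ≈ 6.9139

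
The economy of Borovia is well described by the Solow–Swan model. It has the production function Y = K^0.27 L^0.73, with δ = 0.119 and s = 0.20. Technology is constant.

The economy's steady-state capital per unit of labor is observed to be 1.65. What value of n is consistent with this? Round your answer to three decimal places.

n ≈ 0.020

At the steady state, Δk = 0, so s·k^α = (n + δ)·k.
So s / (n + δ) = (k*)^(1−α) = 1.65^0.73 = 1.4413.
Therefore n + δ = s / 1.4413 = 0.20 / 1.4413 = 0.1388, so n = 0.1388 − 0.119 = 0.0198.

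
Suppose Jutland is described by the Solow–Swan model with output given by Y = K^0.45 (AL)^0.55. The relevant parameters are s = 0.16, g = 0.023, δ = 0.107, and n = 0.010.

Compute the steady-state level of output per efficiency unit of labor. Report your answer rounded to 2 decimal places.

At the steady state, Δk = 0, so s·k^α = (n + g + δ)·k.
Rearranging, k^(1−α) = s / (n + g + δ).
k^0.55 = 0.16 / (0.010 + 0.023 + 0.107) = 0.16 / 0.140 = 1.1429
k* = 1.1429^(1/0.55) ≈ 1.2749
y* = (k*)^α = 1.2749^0.45 ≈ 1.1155

y* = 1.12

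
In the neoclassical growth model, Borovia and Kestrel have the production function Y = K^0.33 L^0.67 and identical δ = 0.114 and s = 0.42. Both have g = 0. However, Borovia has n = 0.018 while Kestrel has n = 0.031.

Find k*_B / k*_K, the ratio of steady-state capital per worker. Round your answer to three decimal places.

k*_B / k*_K ≈ 1.151

Steady-state k* = [s/(n + δ)]^(1/(1−α)), so the ratio is [ (s_B/(n + δ)_B) / (s_K/(n + δ)_K) ]^1.4925.
s_B/(n + δ)_B = 0.42/0.132 = 3.1818; s_K/(n + δ)_K = 0.42/0.145 = 2.8966.
Ratio = (3.1818/2.8966)^1.4925 = 1.0985^1.4925 ≈ 1.1505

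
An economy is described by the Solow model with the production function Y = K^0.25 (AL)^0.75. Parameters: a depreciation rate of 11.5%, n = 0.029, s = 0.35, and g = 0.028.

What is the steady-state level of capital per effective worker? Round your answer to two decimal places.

In steady state, investment equals break-even investment: s·k^α = (n + g + δ)·k.
Rearranging, k^(1−α) = s / (n + g + δ).
k^0.75 = 0.35 / (0.029 + 0.028 + 0.115) = 0.35 / 0.172 = 2.0349
k* = 2.0349^(1/0.75) ≈ 2.5786

k* ≈ 2.58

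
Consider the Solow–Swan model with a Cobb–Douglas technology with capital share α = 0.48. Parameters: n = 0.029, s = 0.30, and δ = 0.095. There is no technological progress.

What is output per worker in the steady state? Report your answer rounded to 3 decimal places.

Steady state requires s·f(k) = (n + δ)·k, i.e. s·k^α = (n + δ)·k.
Rearranging, k^(1−α) = s / (n + δ).
k^0.52 = 0.30 / (0.029 + 0.095) = 0.30 / 0.124 = 2.4194
k* = 2.4194^(1/0.52) ≈ 5.4689
y* = (k*)^α = 5.4689^0.48 ≈ 2.2604

y* ≈ 2.260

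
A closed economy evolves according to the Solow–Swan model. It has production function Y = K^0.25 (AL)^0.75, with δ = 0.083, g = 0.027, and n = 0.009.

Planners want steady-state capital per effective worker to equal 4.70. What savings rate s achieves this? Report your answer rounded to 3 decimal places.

s ≈ 0.380

Steady state requires s·f(k) = (n + g + δ)·k, i.e. s·k^α = (n + g + δ)·k.
So s / (n + g + δ) = (k*)^(1−α) = 4.70^0.75 = 3.1921.
Therefore s = 3.1921 × (n + g + δ) = 3.1921 × 0.119 = 0.3799.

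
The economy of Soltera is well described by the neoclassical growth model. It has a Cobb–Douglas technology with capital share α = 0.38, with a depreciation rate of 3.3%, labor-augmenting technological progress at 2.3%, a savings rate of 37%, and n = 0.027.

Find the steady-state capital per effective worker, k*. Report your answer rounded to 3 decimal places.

k* = 11.142

At the steady state, Δk = 0, so s·k^α = (n + g + δ)·k.
Dividing both sides by k: k^(1−α) = s / (n + g + δ).
k^0.62 = 0.37 / (0.027 + 0.023 + 0.033) = 0.37 / 0.083 = 4.4578
k* = 4.4578^(1/0.62) ≈ 11.1421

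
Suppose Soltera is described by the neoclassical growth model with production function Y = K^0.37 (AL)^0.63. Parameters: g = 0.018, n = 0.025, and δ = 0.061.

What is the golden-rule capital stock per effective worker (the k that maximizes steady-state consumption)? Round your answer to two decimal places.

The golden rule sets f'(k) = n + g + δ, i.e. α·k^(α−1) = n + g + δ.
So k^(1−α) = α / (n + g + δ) = 0.37 / 0.104 = 3.5577.
k_gold = 3.5577^(1/0.63) ≈ 7.4967

k_gold ≈ 7.50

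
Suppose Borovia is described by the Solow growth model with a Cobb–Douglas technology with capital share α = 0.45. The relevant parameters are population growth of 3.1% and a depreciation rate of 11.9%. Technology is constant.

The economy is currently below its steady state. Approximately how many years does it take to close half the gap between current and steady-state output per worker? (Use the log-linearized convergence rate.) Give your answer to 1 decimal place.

Near the steady state the convergence rate is λ = (1 − α)(n + δ).
λ = (1 − 0.45) × 0.150 = 0.55 × 0.150 = 0.0825
Half-life = ln 2 / λ = 0.6931 / 0.0825 ≈ 8.40 years

half-life ≈ 8.4 years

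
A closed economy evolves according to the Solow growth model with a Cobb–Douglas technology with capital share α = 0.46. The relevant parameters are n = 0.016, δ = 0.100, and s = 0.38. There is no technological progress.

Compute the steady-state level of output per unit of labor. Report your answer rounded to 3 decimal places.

y* ≈ 2.748

At the steady state, Δk = 0, so s·k^α = (n + δ)·k.
Dividing both sides by k: k^(1−α) = s / (n + δ).
k^0.54 = 0.38 / (0.016 + 0.100) = 0.38 / 0.116 = 3.2759
k* = 3.2759^(1/0.54) ≈ 9.0015
y* = (k*)^α = 9.0015^0.46 ≈ 2.7478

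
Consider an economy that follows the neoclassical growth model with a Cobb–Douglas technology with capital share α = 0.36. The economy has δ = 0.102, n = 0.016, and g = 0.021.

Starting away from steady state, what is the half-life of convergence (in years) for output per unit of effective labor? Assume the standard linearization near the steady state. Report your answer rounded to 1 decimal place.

t_½ ≈ 7.8 years

Near the steady state the convergence rate is λ = (1 − α)(n + g + δ).
λ = (1 − 0.36) × 0.139 = 0.64 × 0.139 = 0.08896
Half-life = ln 2 / λ = 0.6931 / 0.08896 ≈ 7.79 years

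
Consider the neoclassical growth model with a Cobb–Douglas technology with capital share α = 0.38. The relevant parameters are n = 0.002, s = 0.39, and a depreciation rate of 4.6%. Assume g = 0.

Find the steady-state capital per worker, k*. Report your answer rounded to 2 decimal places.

k* ≈ 29.34

In steady state, investment equals break-even investment: s·k^α = (n + δ)·k.
Dividing both sides by k: k^(1−α) = s / (n + δ).
k^0.62 = 0.39 / (0.002 + 0.046) = 0.39 / 0.048 = 8.1250
k* = 8.1250^(1/0.62) ≈ 29.3398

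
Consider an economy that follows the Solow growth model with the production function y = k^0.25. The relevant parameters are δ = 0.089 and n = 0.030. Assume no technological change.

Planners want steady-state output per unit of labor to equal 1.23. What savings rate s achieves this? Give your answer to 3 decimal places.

At the steady state, Δk = 0, so s·k^α = (n + δ)·k.
Since y* = [s/(n + δ)]^(α/(1−α)), we have s/(n + δ) = (y*)^((1−α)/α) = 1.23^3 = 1.8609.
Therefore s = 1.8609 × (n + δ) = 1.8609 × 0.119 = 0.2214.

s ≈ 0.221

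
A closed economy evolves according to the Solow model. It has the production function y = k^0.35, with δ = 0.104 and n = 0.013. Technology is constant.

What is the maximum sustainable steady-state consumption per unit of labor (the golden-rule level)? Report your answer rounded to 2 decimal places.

c_gold ≈ 1.17

At the golden rule, f'(k) = n + δ, so α·k^(α−1) = n + δ and k_gold = (α/(n + δ))^(1/(1−α)).
k_gold = (0.35/0.117)^(1/0.65) = 2.9915^1.5385 ≈ 5.3970
c_gold = f(k_gold) − (n + δ)·k_gold = 1.8041 − 0.117×5.3970 ≈ 1.1727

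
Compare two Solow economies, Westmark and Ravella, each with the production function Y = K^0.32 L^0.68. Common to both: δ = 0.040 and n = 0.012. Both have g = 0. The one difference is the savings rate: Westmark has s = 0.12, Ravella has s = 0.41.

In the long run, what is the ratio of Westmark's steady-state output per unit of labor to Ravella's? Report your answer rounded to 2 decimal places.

Steady-state y* = [s/(n + δ)]^(α/(1−α)), so the ratio is [ (s_W/(n + δ)_W) / (s_R/(n + δ)_R) ]^0.4706.
s_W/(n + δ)_W = 0.12/0.052 = 2.3077; s_R/(n + δ)_R = 0.41/0.052 = 7.8846.
Ratio = (2.3077/7.8846)^0.4706 = 0.2927^0.4706 ≈ 0.5609

ratio ≈ 0.56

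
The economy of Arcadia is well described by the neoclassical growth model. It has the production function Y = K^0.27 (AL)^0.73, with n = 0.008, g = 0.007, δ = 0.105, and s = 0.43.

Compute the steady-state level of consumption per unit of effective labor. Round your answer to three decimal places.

In steady state, investment equals break-even investment: s·k^α = (n + g + δ)·k.
Rearranging, k^(1−α) = s / (n + g + δ).
k^0.73 = 0.43 / (0.008 + 0.007 + 0.105) = 0.43 / 0.120 = 3.5833
k* = 3.5833^(1/0.73) ≈ 5.7450
y* = (k*)^α = 5.7450^0.27 ≈ 1.6033
c* = (1 − s)·y* = (1 − 0.43) × 1.6033 ≈ 0.9139

c* ≈ 0.914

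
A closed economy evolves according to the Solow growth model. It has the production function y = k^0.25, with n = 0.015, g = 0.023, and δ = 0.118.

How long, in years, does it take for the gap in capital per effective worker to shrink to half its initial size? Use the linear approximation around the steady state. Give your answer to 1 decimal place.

Near the steady state the convergence rate is λ = (1 − α)(n + g + δ).
λ = (1 − 0.25) × 0.156 = 0.75 × 0.156 = 0.1170
Half-life = ln 2 / λ = 0.6931 / 0.1170 ≈ 5.92 years

half-life ≈ 5.9 years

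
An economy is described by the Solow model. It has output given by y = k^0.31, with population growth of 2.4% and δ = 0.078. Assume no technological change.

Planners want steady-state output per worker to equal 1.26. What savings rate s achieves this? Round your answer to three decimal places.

s ≈ 0.171

Steady state requires s·f(k) = (n + δ)·k, i.e. s·k^α = (n + δ)·k.
Since y* = [s/(n + δ)]^(α/(1−α)), we have s/(n + δ) = (y*)^((1−α)/α) = 1.26^2.2258 = 1.6726.
Therefore s = 1.6726 × (n + δ) = 1.6726 × 0.102 = 0.1706.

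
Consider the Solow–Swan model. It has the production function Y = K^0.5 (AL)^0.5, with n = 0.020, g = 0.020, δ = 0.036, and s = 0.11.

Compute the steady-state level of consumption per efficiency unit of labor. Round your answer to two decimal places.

c* = 1.29

In steady state, investment equals break-even investment: s·k^α = (n + g + δ)·k.
Rearranging, k^(1−α) = s / (n + g + δ).
k^0.5 = 0.11 / (0.020 + 0.020 + 0.036) = 0.11 / 0.076 = 1.4474
k* = 1.4474^(1/0.5) ≈ 2.0950
y* = (k*)^α = 2.0950^0.5 ≈ 1.4474
c* = (1 − s)·y* = (1 − 0.11) × 1.4474 ≈ 1.2882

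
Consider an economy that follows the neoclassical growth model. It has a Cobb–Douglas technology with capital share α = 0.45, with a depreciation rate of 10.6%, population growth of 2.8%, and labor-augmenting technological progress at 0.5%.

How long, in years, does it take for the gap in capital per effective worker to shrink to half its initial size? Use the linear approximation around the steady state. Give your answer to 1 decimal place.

Near the steady state the convergence rate is λ = (1 − α)(n + g + δ).
λ = (1 − 0.45) × 0.139 = 0.55 × 0.139 = 0.07645
Half-life = ln 2 / λ = 0.6931 / 0.07645 ≈ 9.07 years

t_½ ≈ 9.1 years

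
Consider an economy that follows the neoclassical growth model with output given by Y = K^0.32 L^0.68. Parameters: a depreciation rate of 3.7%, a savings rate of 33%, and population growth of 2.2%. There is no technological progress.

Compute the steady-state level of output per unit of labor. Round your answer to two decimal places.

In steady state, investment equals break-even investment: s·k^α = (n + δ)·k.
Dividing both sides by k: k^(1−α) = s / (n + δ).
k^0.68 = 0.33 / (0.022 + 0.037) = 0.33 / 0.059 = 5.5932
k* = 5.5932^(1/0.68) ≈ 12.5748
y* = (k*)^α = 12.5748^0.32 ≈ 2.2482

y* = 2.25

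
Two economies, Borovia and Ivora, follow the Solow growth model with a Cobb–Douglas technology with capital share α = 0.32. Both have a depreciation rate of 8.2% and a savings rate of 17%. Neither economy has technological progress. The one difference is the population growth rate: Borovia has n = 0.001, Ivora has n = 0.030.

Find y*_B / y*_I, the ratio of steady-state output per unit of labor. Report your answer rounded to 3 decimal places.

Steady-state y* = [s/(n + δ)]^(α/(1−α)), so the ratio is [ (s_B/(n + δ)_B) / (s_I/(n + δ)_I) ]^0.4706.
s_B/(n + δ)_B = 0.17/0.083 = 2.0482; s_I/(n + δ)_I = 0.17/0.112 = 1.5179.
Ratio = (2.0482/1.5179)^0.4706 = 1.3494^0.4706 ≈ 1.1514

y*_B / y*_I ≈ 1.151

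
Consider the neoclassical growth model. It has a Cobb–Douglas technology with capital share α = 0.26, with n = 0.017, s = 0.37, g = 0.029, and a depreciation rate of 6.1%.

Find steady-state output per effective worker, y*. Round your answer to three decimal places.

y* = 1.546

In steady state, investment equals break-even investment: s·k^α = (n + g + δ)·k.
Rearranging, k^(1−α) = s / (n + g + δ).
k^0.74 = 0.37 / (0.017 + 0.029 + 0.061) = 0.37 / 0.107 = 3.4579
k* = 3.4579^(1/0.74) ≈ 5.3472
y* = (k*)^α = 5.3472^0.26 ≈ 1.5464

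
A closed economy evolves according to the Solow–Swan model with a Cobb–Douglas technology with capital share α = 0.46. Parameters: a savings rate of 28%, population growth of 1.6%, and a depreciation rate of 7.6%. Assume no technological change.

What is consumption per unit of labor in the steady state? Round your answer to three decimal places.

Steady state requires s·f(k) = (n + δ)·k, i.e. s·k^α = (n + δ)·k.
Rearranging, k^(1−α) = s / (n + δ).
k^0.54 = 0.28 / (0.016 + 0.076) = 0.28 / 0.092 = 3.0435
k* = 3.0435^(1/0.54) ≈ 7.8548
y* = (k*)^α = 7.8548^0.46 ≈ 2.5808
c* = (1 − s)·y* = (1 − 0.28) × 2.5808 ≈ 1.8582

c* = 1.858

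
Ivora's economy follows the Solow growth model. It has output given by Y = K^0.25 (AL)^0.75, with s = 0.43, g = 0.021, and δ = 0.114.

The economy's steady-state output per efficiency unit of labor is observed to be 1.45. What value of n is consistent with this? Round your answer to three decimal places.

n ≈ 0.006

Steady state requires s·f(k) = (n + g + δ)·k, i.e. s·k^α = (n + g + δ)·k.
Since y* = [s/(n + g + δ)]^(α/(1−α)), we have s/(n + g + δ) = (y*)^((1−α)/α) = 1.45^3 = 3.0486.
Therefore n + g + δ = s / 3.0486 = 0.43 / 3.0486 = 0.1410, so n = 0.1410 − 0.135 = 0.0060.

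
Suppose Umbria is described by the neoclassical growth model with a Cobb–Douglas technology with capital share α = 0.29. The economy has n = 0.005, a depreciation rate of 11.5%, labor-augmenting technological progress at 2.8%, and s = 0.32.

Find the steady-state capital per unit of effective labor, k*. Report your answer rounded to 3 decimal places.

k* = 2.963

Steady state requires s·f(k) = (n + g + δ)·k, i.e. s·k^α = (n + g + δ)·k.
Rearranging, k^(1−α) = s / (n + g + δ).
k^0.71 = 0.32 / (0.005 + 0.028 + 0.115) = 0.32 / 0.148 = 2.1622
k* = 2.1622^(1/0.71) ≈ 2.9627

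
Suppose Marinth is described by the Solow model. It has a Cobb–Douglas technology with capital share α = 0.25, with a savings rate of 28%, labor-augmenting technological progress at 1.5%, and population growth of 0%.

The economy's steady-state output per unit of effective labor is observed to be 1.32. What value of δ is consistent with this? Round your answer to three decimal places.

Steady state requires s·f(k) = (n + g + δ)·k, i.e. s·k^α = (n + g + δ)·k.
Since y* = [s/(n + g + δ)]^(α/(1−α)), we have s/(n + g + δ) = (y*)^((1−α)/α) = 1.32^3 = 2.3000.
Therefore n + g + δ = s / 2.3000 = 0.28 / 2.3000 = 0.1217, so δ = 0.1217 − 0.015 = 0.1067.

δ ≈ 0.107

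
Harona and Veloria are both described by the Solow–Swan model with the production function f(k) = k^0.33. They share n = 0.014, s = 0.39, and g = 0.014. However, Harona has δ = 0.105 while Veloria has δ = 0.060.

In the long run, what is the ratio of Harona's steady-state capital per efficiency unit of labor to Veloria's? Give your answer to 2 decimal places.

k*_H / k*_V ≈ 0.54

Steady-state k* = [s/(n + g + δ)]^(1/(1−α)), so the ratio is [ (s_H/(n + g + δ)_H) / (s_V/(n + g + δ)_V) ]^1.4925.
s_H/(n + g + δ)_H = 0.39/0.133 = 2.9323; s_V/(n + g + δ)_V = 0.39/0.088 = 4.4318.
Ratio = (2.9323/4.4318)^1.4925 = 0.6616^1.4925 ≈ 0.5398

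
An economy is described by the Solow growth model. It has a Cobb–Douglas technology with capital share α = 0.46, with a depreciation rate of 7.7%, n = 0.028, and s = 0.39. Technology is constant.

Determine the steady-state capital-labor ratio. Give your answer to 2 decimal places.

k* = 11.36

At the steady state, Δk = 0, so s·k^α = (n + δ)·k.
Dividing both sides by k: k^(1−α) = s / (n + δ).
k^0.54 = 0.39 / (0.028 + 0.077) = 0.39 / 0.105 = 3.7143
k* = 3.7143^(1/0.54) ≈ 11.3587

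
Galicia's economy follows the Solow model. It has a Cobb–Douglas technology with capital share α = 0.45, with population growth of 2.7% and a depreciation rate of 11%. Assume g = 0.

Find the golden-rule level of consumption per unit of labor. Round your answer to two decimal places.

c_gold ≈ 1.46

At the golden rule, f'(k) = n + δ, so α·k^(α−1) = n + δ and k_gold = (α/(n + δ))^(1/(1−α)).
k_gold = (0.45/0.137)^(1/0.55) = 3.2847^1.8182 ≈ 8.6915
c_gold = f(k_gold) − (n + δ)·k_gold = 2.6460 − 0.137×8.6915 ≈ 1.4553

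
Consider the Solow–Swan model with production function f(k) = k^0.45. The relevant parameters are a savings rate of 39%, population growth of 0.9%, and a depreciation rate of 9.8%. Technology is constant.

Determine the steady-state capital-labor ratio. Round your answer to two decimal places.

k* = 10.50

Steady state requires s·f(k) = (n + δ)·k, i.e. s·k^α = (n + δ)·k.
Rearranging, k^(1−α) = s / (n + δ).
k^0.55 = 0.39 / (0.009 + 0.098) = 0.39 / 0.107 = 3.6449
k* = 3.6449^(1/0.55) ≈ 10.5014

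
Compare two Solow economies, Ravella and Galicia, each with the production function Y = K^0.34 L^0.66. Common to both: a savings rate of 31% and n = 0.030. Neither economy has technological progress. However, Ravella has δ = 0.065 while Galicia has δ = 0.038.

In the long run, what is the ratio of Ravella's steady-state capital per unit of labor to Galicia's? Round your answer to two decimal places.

k*_R / k*_G ≈ 0.60

Steady-state k* = [s/(n + δ)]^(1/(1−α)), so the ratio is [ (s_R/(n + δ)_R) / (s_G/(n + δ)_G) ]^1.5152.
s_R/(n + δ)_R = 0.31/0.095 = 3.2632; s_G/(n + δ)_G = 0.31/0.068 = 4.5588.
Ratio = (3.2632/4.5588)^1.5152 = 0.7158^1.5152 ≈ 0.6025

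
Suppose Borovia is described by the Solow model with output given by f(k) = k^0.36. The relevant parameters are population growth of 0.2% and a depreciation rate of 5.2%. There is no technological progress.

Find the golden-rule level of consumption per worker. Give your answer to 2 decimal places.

c_gold ≈ 1.86

At the golden rule, f'(k) = n + δ, so α·k^(α−1) = n + δ and k_gold = (α/(n + δ))^(1/(1−α)).
k_gold = (0.36/0.054)^(1/0.64) = 6.6667^1.5625 ≈ 19.3803
c_gold = f(k_gold) − (n + δ)·k_gold = 2.9070 − 0.054×19.3803 ≈ 1.8605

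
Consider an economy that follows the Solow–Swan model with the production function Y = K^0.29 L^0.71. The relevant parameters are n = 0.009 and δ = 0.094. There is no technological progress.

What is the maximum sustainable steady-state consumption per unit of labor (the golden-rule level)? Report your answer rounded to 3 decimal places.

At the golden rule, f'(k) = n + δ, so α·k^(α−1) = n + δ and k_gold = (α/(n + δ))^(1/(1−α)).
k_gold = (0.29/0.103)^(1/0.71) = 2.8155^1.4085 ≈ 4.2973
c_gold = f(k_gold) − (n + δ)·k_gold = 1.5263 − 0.103×4.2973 ≈ 1.0837

c_gold ≈ 1.084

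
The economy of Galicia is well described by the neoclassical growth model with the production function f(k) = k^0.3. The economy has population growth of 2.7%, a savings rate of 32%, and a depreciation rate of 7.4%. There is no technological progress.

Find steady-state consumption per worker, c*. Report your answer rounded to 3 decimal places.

At the steady state, Δk = 0, so s·k^α = (n + δ)·k.
Dividing both sides by k: k^(1−α) = s / (n + δ).
k^0.7 = 0.32 / (0.027 + 0.074) = 0.32 / 0.101 = 3.1683
k* = 3.1683^(1/0.7) ≈ 5.1936
y* = (k*)^α = 5.1936^0.3 ≈ 1.6392
c* = (1 − s)·y* = (1 − 0.32) × 1.6392 ≈ 1.1147

c* ≈ 1.115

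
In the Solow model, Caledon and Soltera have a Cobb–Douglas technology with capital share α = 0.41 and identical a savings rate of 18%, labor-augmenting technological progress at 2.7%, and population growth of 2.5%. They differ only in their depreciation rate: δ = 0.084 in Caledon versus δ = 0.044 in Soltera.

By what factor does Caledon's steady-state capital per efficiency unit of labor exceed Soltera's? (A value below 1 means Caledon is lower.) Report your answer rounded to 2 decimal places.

Steady-state k* = [s/(n + g + δ)]^(1/(1−α)), so the ratio is [ (s_C/(n + g + δ)_C) / (s_S/(n + g + δ)_S) ]^1.6949.
s_C/(n + g + δ)_C = 0.18/0.136 = 1.3235; s_S/(n + g + δ)_S = 0.18/0.096 = 1.8750.
Ratio = (1.3235/1.8750)^1.6949 = 0.7059^1.6949 ≈ 0.5542

ratio ≈ 0.55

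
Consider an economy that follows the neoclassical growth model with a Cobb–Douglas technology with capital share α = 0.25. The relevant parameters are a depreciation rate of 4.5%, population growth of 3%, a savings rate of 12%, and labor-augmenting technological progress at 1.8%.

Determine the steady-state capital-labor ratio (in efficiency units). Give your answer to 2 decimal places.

k* = 1.40

At the steady state, Δk = 0, so s·k^α = (n + g + δ)·k.
Dividing both sides by k: k^(1−α) = s / (n + g + δ).
k^0.75 = 0.12 / (0.030 + 0.018 + 0.045) = 0.12 / 0.093 = 1.2903
k* = 1.2903^(1/0.75) ≈ 1.4047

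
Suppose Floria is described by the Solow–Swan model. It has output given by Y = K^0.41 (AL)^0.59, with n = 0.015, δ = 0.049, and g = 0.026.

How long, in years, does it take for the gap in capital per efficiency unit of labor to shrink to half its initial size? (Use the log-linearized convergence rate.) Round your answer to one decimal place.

Near the steady state the convergence rate is λ = (1 − α)(n + g + δ).
λ = (1 − 0.41) × 0.090 = 0.59 × 0.090 = 0.0531
Half-life = ln 2 / λ = 0.6931 / 0.0531 ≈ 13.05 years

about 13.1 years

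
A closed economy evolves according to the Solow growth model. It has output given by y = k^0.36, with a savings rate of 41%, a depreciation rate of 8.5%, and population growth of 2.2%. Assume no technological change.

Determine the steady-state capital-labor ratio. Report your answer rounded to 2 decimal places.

k* ≈ 8.16

At the steady state, Δk = 0, so s·k^α = (n + δ)·k.
Dividing both sides by k: k^(1−α) = s / (n + δ).
k^0.64 = 0.41 / (0.022 + 0.085) = 0.41 / 0.107 = 3.8318
k* = 3.8318^(1/0.64) ≈ 8.1577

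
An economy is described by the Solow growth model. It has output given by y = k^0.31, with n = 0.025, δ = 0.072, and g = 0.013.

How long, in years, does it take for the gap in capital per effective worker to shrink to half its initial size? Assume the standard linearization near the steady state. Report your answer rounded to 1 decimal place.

t_½ ≈ 9.1 years

Near the steady state the convergence rate is λ = (1 − α)(n + g + δ).
λ = (1 − 0.31) × 0.110 = 0.69 × 0.110 = 0.0759
Half-life = ln 2 / λ = 0.6931 / 0.0759 ≈ 9.13 years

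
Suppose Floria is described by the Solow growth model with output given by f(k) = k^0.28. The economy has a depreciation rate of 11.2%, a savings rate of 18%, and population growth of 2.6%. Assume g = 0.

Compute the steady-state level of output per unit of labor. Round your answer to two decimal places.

Steady state requires s·f(k) = (n + δ)·k, i.e. s·k^α = (n + δ)·k.
Dividing both sides by k: k^(1−α) = s / (n + δ).
k^0.72 = 0.18 / (0.026 + 0.112) = 0.18 / 0.138 = 1.3043
k* = 1.3043^(1/0.72) ≈ 1.4463
y* = (k*)^α = 1.4463^0.28 ≈ 1.1088

y* ≈ 1.11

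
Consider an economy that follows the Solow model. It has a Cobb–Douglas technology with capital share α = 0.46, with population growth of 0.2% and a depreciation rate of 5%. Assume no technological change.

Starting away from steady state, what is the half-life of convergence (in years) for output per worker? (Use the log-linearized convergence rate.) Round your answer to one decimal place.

half-life ≈ 24.7 years

Near the steady state the convergence rate is λ = (1 − α)(n + δ).
λ = (1 − 0.46) × 0.052 = 0.54 × 0.052 = 0.02808
Half-life = ln 2 / λ = 0.6931 / 0.02808 ≈ 24.68 years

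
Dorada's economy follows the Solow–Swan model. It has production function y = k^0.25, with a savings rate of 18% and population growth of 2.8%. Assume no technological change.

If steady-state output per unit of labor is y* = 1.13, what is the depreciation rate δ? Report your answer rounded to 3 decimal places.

Steady state requires s·f(k) = (n + δ)·k, i.e. s·k^α = (n + δ)·k.
Since y* = [s/(n + δ)]^(α/(1−α)), we have s/(n + δ) = (y*)^((1−α)/α) = 1.13^3 = 1.4429.
Therefore n + δ = s / 1.4429 = 0.18 / 1.4429 = 0.1247, so δ = 0.1247 − 0.028 = 0.0967.

δ ≈ 0.097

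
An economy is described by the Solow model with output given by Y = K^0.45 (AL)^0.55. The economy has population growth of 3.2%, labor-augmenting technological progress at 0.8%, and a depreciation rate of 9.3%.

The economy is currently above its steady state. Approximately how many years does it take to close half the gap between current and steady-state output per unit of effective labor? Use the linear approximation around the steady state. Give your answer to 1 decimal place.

Near the steady state the convergence rate is λ = (1 − α)(n + g + δ).
λ = (1 − 0.45) × 0.133 = 0.55 × 0.133 = 0.07315
Half-life = ln 2 / λ = 0.6931 / 0.07315 ≈ 9.48 years

about 9.5 years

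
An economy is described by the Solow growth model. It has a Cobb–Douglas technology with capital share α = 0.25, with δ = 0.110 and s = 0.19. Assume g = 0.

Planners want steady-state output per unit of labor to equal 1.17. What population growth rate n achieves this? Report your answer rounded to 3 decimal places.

n ≈ 0.009

In steady state, investment equals break-even investment: s·k^α = (n + δ)·k.
Since y* = [s/(n + δ)]^(α/(1−α)), we have s/(n + δ) = (y*)^((1−α)/α) = 1.17^3 = 1.6016.
Therefore n + δ = s / 1.6016 = 0.19 / 1.6016 = 0.1186, so n = 0.1186 − 0.110 = 0.0086.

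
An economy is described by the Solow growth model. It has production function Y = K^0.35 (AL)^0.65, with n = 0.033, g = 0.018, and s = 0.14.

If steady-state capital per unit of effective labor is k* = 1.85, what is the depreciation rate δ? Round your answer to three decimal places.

δ ≈ 0.043

In steady state, investment equals break-even investment: s·k^α = (n + g + δ)·k.
So s / (n + g + δ) = (k*)^(1−α) = 1.85^0.65 = 1.4916.
Therefore n + g + δ = s / 1.4916 = 0.14 / 1.4916 = 0.0939, so δ = 0.0939 − 0.051 = 0.0429.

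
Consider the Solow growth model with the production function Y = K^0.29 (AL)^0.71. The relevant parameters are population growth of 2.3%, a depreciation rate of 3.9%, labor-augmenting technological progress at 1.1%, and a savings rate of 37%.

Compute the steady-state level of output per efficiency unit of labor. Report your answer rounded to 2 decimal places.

y* ≈ 1.94

At the steady state, Δk = 0, so s·k^α = (n + g + δ)·k.
Rearranging, k^(1−α) = s / (n + g + δ).
k^0.71 = 0.37 / (0.023 + 0.011 + 0.039) = 0.37 / 0.073 = 5.0685
k* = 5.0685^(1/0.71) ≈ 9.8353
y* = (k*)^α = 9.8353^0.29 ≈ 1.9405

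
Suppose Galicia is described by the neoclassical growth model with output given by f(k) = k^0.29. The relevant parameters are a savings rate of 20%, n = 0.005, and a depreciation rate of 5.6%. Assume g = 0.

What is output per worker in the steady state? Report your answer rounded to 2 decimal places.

y* ≈ 1.62

At the steady state, Δk = 0, so s·k^α = (n + δ)·k.
Dividing both sides by k: k^(1−α) = s / (n + δ).
k^0.71 = 0.20 / (0.005 + 0.056) = 0.20 / 0.061 = 3.2787
k* = 3.2787^(1/0.71) ≈ 5.3253
y* = (k*)^α = 5.3253^0.29 ≈ 1.6242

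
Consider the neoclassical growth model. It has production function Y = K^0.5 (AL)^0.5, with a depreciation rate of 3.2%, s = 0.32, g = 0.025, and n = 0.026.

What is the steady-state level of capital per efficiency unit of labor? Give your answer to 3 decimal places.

k* = 14.864

In steady state, investment equals break-even investment: s·k^α = (n + g + δ)·k.
Dividing both sides by k: k^(1−α) = s / (n + g + δ).
k^0.5 = 0.32 / (0.026 + 0.025 + 0.032) = 0.32 / 0.083 = 3.8554
k* = 3.8554^(1/0.5) ≈ 14.8641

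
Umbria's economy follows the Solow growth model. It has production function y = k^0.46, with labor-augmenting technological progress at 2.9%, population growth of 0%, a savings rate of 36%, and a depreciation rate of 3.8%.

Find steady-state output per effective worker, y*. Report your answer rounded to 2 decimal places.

At the steady state, Δk = 0, so s·k^α = (n + g + δ)·k.
Dividing both sides by k: k^(1−α) = s / (n + g + δ).
k^0.54 = 0.36 / (0.000 + 0.029 + 0.038) = 0.36 / 0.067 = 5.3731
k* = 5.3731^(1/0.54) ≈ 22.5044
y* = (k*)^α = 22.5044^0.46 ≈ 4.1884

y* ≈ 4.19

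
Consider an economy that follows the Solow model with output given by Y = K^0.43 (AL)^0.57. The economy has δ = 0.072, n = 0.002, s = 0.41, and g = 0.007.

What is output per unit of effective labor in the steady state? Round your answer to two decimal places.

At the steady state, Δk = 0, so s·k^α = (n + g + δ)·k.
Rearranging, k^(1−α) = s / (n + g + δ).
k^0.57 = 0.41 / (0.002 + 0.007 + 0.072) = 0.41 / 0.081 = 5.0617
k* = 5.0617^(1/0.57) ≈ 17.2031
y* = (k*)^α = 17.2031^0.43 ≈ 3.3987

y* ≈ 3.40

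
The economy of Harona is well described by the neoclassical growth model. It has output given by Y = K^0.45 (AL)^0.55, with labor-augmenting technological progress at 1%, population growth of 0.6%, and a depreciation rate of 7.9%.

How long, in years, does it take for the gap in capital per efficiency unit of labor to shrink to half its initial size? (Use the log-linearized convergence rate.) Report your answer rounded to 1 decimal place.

Near the steady state the convergence rate is λ = (1 − α)(n + g + δ).
λ = (1 − 0.45) × 0.095 = 0.55 × 0.095 = 0.05225
Half-life = ln 2 / λ = 0.6931 / 0.05225 ≈ 13.27 years

t_½ ≈ 13.3 years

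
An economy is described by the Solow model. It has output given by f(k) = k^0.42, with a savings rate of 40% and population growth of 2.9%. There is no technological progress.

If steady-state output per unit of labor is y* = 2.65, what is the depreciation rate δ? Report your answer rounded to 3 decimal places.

In steady state, investment equals break-even investment: s·k^α = (n + δ)·k.
Since y* = [s/(n + δ)]^(α/(1−α)), we have s/(n + δ) = (y*)^((1−α)/α) = 2.65^1.381 = 3.8415.
Therefore n + δ = s / 3.8415 = 0.40 / 3.8415 = 0.1041, so δ = 0.1041 − 0.029 = 0.0751.

δ ≈ 0.075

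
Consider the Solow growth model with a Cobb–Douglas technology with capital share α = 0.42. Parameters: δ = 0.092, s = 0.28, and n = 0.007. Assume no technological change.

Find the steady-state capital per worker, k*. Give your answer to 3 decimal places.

Steady state requires s·f(k) = (n + δ)·k, i.e. s·k^α = (n + δ)·k.
Dividing both sides by k: k^(1−α) = s / (n + δ).
k^0.58 = 0.28 / (0.007 + 0.092) = 0.28 / 0.099 = 2.8283
k* = 2.8283^(1/0.58) ≈ 6.0047

k* ≈ 6.005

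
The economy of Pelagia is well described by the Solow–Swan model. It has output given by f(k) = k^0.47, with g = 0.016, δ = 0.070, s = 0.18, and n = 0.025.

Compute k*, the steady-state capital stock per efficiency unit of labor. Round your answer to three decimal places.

k* ≈ 2.490

Steady state requires s·f(k) = (n + g + δ)·k, i.e. s·k^α = (n + g + δ)·k.
Rearranging, k^(1−α) = s / (n + g + δ).
k^0.53 = 0.18 / (0.025 + 0.016 + 0.070) = 0.18 / 0.111 = 1.6216
k* = 1.6216^(1/0.53) ≈ 2.4895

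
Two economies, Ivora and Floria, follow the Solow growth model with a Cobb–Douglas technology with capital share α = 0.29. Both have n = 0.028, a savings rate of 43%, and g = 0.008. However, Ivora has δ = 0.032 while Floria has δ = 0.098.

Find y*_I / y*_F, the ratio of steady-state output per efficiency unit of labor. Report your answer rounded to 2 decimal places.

y*_I / y*_F ≈ 1.32

Steady-state y* = [s/(n + g + δ)]^(α/(1−α)), so the ratio is [ (s_I/(n + g + δ)_I) / (s_F/(n + g + δ)_F) ]^0.4085.
s_I/(n + g + δ)_I = 0.43/0.068 = 6.3235; s_F/(n + g + δ)_F = 0.43/0.134 = 3.2090.
Ratio = (6.3235/3.2090)^0.4085 = 1.9706^0.4085 ≈ 1.3193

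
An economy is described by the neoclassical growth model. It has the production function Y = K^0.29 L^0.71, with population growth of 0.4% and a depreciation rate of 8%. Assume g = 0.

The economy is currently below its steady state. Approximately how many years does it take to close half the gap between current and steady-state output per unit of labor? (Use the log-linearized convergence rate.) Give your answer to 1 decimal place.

half-life ≈ 11.6 years

Near the steady state the convergence rate is λ = (1 − α)(n + δ).
λ = (1 − 0.29) × 0.084 = 0.71 × 0.084 = 0.05964
Half-life = ln 2 / λ = 0.6931 / 0.05964 ≈ 11.62 years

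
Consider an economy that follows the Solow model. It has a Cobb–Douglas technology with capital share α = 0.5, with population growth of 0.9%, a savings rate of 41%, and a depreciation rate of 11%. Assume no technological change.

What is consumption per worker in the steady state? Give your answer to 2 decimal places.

At the steady state, Δk = 0, so s·k^α = (n + δ)·k.
Rearranging, k^(1−α) = s / (n + δ).
k^0.5 = 0.41 / (0.009 + 0.110) = 0.41 / 0.119 = 3.4454
k* = 3.4454^(1/0.5) ≈ 11.8708
y* = (k*)^α = 11.8708^0.5 ≈ 3.4454
c* = (1 − s)·y* = (1 − 0.41) × 3.4454 ≈ 2.0328

c* ≈ 2.03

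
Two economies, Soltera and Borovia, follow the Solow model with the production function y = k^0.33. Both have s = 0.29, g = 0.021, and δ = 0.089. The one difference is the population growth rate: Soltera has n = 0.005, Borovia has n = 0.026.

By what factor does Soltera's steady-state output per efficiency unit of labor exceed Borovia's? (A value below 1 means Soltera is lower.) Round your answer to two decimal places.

y*_S / y*_B ≈ 1.09

Steady-state y* = [s/(n + g + δ)]^(α/(1−α)), so the ratio is [ (s_S/(n + g + δ)_S) / (s_B/(n + g + δ)_B) ]^0.4925.
s_S/(n + g + δ)_S = 0.29/0.115 = 2.5217; s_B/(n + g + δ)_B = 0.29/0.136 = 2.1324.
Ratio = (2.5217/2.1324)^0.4925 = 1.1826^0.4925 ≈ 1.0861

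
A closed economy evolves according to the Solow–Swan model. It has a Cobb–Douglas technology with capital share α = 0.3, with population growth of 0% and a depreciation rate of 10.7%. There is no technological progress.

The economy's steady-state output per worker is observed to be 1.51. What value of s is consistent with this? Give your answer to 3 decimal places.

s ≈ 0.280

At the steady state, Δk = 0, so s·k^α = (n + δ)·k.
Since y* = [s/(n + δ)]^(α/(1−α)), we have s/(n + δ) = (y*)^((1−α)/α) = 1.51^2.3333 = 2.6158.
Therefore s = 2.6158 × (n + δ) = 2.6158 × 0.107 = 0.2799.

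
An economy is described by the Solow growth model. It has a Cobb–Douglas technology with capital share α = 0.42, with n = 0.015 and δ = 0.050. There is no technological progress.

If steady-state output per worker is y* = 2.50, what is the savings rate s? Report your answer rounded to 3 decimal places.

In steady state, investment equals break-even investment: s·k^α = (n + δ)·k.
Since y* = [s/(n + δ)]^(α/(1−α)), we have s/(n + δ) = (y*)^((1−α)/α) = 2.50^1.381 = 3.5445.
Therefore s = 3.5445 × (n + δ) = 3.5445 × 0.065 = 0.2304.

s ≈ 0.230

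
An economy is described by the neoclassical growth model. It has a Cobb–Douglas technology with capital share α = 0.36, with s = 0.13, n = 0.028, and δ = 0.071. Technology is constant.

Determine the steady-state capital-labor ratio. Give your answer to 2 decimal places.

Steady state requires s·f(k) = (n + δ)·k, i.e. s·k^α = (n + δ)·k.
Rearranging, k^(1−α) = s / (n + δ).
k^0.64 = 0.13 / (0.028 + 0.071) = 0.13 / 0.099 = 1.3131
k* = 1.3131^(1/0.64) ≈ 1.5305

k* = 1.53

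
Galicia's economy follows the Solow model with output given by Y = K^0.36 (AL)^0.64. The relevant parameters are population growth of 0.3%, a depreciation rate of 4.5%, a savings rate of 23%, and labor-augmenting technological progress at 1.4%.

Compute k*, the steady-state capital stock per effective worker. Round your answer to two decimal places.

k* = 7.76

In steady state, investment equals break-even investment: s·k^α = (n + g + δ)·k.
Rearranging, k^(1−α) = s / (n + g + δ).
k^0.64 = 0.23 / (0.003 + 0.014 + 0.045) = 0.23 / 0.062 = 3.7097
k* = 3.7097^(1/0.64) ≈ 7.7552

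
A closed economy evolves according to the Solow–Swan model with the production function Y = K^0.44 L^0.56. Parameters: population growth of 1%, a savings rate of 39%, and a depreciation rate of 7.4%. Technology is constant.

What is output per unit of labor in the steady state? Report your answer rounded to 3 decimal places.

y* = 3.341

In steady state, investment equals break-even investment: s·k^α = (n + δ)·k.
Dividing both sides by k: k^(1−α) = s / (n + δ).
k^0.56 = 0.39 / (0.010 + 0.074) = 0.39 / 0.084 = 4.6429
k* = 4.6429^(1/0.56) ≈ 15.5130
y* = (k*)^α = 15.5130^0.44 ≈ 3.3412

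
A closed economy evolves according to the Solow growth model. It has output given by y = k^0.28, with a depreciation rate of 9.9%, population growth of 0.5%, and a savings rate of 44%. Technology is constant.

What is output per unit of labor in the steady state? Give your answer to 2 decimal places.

y* ≈ 1.75

At the steady state, Δk = 0, so s·k^α = (n + δ)·k.
Rearranging, k^(1−α) = s / (n + δ).
k^0.72 = 0.44 / (0.005 + 0.099) = 0.44 / 0.104 = 4.2308
k* = 4.2308^(1/0.72) ≈ 7.4136
y* = (k*)^α = 7.4136^0.28 ≈ 1.7523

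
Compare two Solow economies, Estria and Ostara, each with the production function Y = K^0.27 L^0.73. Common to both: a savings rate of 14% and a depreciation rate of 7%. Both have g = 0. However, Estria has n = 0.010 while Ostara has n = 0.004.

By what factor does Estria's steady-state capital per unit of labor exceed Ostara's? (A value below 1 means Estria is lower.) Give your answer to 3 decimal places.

k*_E / k*_O ≈ 0.899

Steady-state k* = [s/(n + δ)]^(1/(1−α)), so the ratio is [ (s_E/(n + δ)_E) / (s_O/(n + δ)_O) ]^1.3699.
s_E/(n + δ)_E = 0.14/0.080 = 1.7500; s_O/(n + δ)_O = 0.14/0.074 = 1.8919.
Ratio = (1.7500/1.8919)^1.3699 = 0.9250^1.3699 ≈ 0.8987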